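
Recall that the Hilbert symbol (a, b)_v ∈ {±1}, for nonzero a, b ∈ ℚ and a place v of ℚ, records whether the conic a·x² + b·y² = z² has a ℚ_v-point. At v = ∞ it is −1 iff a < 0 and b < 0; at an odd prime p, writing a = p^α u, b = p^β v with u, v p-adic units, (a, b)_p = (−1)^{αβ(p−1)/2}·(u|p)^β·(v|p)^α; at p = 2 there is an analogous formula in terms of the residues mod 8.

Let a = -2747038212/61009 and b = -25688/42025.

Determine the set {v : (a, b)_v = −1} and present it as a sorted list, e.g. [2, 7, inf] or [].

[41, inf]

(a, b) ≡ (-104673, -38) mod (ℚ^×)²; places V = {2, 3, 5, 13, 19, 23, 37, 41, ∞}.
(a,b)_3: α=9, u≡2; β=0, v≡1 (mod 3); (2|3)=-1, (1|3)=+1; sign (−1)^0·-1^0·+1^9 = +1.
(a,b)_13: α=-2, u≡3; β=2, v≡12 (mod 13); (3|13)=+1, (12|13)=+1; sign (−1)^0·+1^2·+1^-2 = +1.
(a,b)_2: α=2, β=3; u≡7, v≡5 (mod 8); ε(u)ε(v)=1·0, αω(v)=2·1, βω(u)=3·0; sum ≡ 0  ⇒  +1.
(a,b)_23: α=1, u≡2; β=0, v≡18 (mod 23); (2|23)=+1, (18|23)=+1; sign (−1)^0·+1^0·+1^1 = +1.
(a,b)_37: α=1, u≡19; β=0, v≡12 (mod 37); (19|37)=-1, (12|37)=+1; sign (−1)^0·-1^0·+1^1 = +1.
(a,b)_41: α=1, u≡38; β=-2, v≡27 (mod 41); (38|41)=-1, (27|41)=-1; sign (−1)^0·-1^-2·-1^1 = -1.
(a,b)_19: α=-2, u≡5; β=1, v≡1 (mod 19); (5|19)=+1, (1|19)=+1; sign (−1)^0·+1^1·+1^-2 = +1.
(a,b)_∞: sgn(-104673)=−, sgn(-38)=−, so -1.
(a,b)_5: α=0, u≡2; β=-2, v≡2 (mod 5); (2|5)=-1, (2|5)=-1; sign (−1)^0·-1^-2·-1^0 = +1.
Ram(-104673, -38) = {41, ∞}; no ℚ_41-point on the conic.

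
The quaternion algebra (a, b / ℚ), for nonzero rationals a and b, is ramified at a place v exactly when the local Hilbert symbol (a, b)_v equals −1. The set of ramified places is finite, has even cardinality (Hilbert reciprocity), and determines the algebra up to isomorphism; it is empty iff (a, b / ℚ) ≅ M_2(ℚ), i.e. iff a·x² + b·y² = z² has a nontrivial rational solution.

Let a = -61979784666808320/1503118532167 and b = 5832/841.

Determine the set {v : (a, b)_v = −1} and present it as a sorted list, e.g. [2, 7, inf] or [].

(a, b) ≡ (-910, 2) mod (ℚ^×)²; places V = {2, 3, 5, 7, 13, 19, 29, ∞}.
(a,b)_3: α=16, u≡2; β=6, v≡2 (mod 3); (2|3)=-1, (2|3)=-1; sign (−1)^0·-1^6·-1^16 = +1.
(a,b)_7: α=-1, u≡6; β=0, v≡1 (mod 7); (6|7)=-1, (1|7)=+1; sign (−1)^0·-1^0·+1^-1 = +1.
(a,b)_5: α=1, u≡3; β=0, v≡2 (mod 5); (3|5)=-1, (2|5)=-1; sign (−1)^0·-1^0·-1^1 = -1.
(a,b)_∞: sgn(-910)=−, sgn(2)=+, so +1.
(a,b)_29: α=-6, u≡21; β=-2, v≡3 (mod 29); (21|29)=-1, (3|29)=-1; sign (−1)^0·-1^-2·-1^-6 = +1.
(a,b)_13: α=3, u≡8; β=0, v≡11 (mod 13); (8|13)=-1, (11|13)=-1; sign (−1)^0·-1^0·-1^3 = -1.
(a,b)_2: α=17, β=3; u≡1, v≡1 (mod 8); ε(u)ε(v)=0·0, αω(v)=17·0, βω(u)=3·0; sum ≡ 0  ⇒  +1.
(a,b)_19: α=-2, u≡3; β=0, v≡15 (mod 19); (3|19)=-1, (15|19)=-1; sign (−1)^0·-1^0·-1^-2 = +1.
|Ram(-910, 2)| = 2, even; anisotropic at {5, 13}.

[5, 13]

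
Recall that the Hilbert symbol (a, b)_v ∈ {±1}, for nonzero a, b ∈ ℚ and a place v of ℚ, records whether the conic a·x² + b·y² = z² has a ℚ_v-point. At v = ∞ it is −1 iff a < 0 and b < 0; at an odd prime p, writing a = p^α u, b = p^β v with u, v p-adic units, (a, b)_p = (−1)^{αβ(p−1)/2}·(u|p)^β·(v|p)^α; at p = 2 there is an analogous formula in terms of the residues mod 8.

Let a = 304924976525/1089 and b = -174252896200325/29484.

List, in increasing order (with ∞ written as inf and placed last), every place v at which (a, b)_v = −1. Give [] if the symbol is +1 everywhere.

(a, b) ≡ (221, -39767) mod (ℚ^×)²; places V = {2, 3, 5, 7, 11, 13, 17, 19, 23, ∞}.
(a,b)_7: α=0, u≡2; β=-1, v≡6 (mod 7); (2|7)=+1, (6|7)=-1; sign (−1)^0·+1^-1·-1^0 = +1.
(a,b)_19: α=2, u≡8; β=3, v≡16 (mod 19); (8|19)=-1, (16|19)=+1; sign (−1)^0·-1^3·+1^2 = -1.
(a,b)_2: α=0, β=-2; u≡5, v≡1 (mod 8); ε(u)ε(v)=0·0, αω(v)=0·0, βω(u)=-2·1; sum ≡ 0  ⇒  +1.
(a,b)_17: α=3, u≡16; β=4, v≡8 (mod 17); (16|17)=+1, (8|17)=+1; sign (−1)^0·+1^4·+1^3 = +1.
(a,b)_∞: sgn(221)=+, sgn(-39767)=−, so +1.
(a,b)_5: α=2, u≡4; β=2, v≡3 (mod 5); (4|5)=+1, (3|5)=-1; sign (−1)^0·+1^2·-1^2 = +1.
(a,b)_3: α=-2, u≡2; β=-4, v≡1 (mod 3); (2|3)=-1, (1|3)=+1; sign (−1)^0·-1^-4·+1^-2 = +1.
(a,b)_23: α=2, u≡15; β=3, v≡17 (mod 23); (15|23)=-1, (17|23)=-1; sign (−1)^0·-1^3·-1^2 = -1.
(a,b)_11: α=-2, u≡9; β=0, v≡9 (mod 11); (9|11)=+1, (9|11)=+1; sign (−1)^0·+1^0·+1^-2 = +1.
(a,b)_13: α=1, u≡9; β=-1, v≡1 (mod 13); (9|13)=+1, (1|13)=+1; sign (−1)^0·+1^-1·+1^1 = +1.
(221, -39767 / ℚ) ramifies at {19, 23}: a division algebra.

[19, 23]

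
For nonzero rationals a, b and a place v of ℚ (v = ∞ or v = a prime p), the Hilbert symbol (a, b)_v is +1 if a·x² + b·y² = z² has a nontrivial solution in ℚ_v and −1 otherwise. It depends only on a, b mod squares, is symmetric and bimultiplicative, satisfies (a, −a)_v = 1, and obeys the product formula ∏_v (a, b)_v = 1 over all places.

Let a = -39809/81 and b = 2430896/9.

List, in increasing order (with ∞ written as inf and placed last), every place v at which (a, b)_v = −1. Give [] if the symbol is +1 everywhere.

Mod squares: a ≡ -329, b ≡ 899. Check v ∈ {∞, 2, 3, 7, 11, 13, 29, 31, 47}.
v=7: a=7^1·(≡1), b=7^0·(≡3) mod 7; (1|7)=+1, (3|7)=-1; (−1)^{1·0·3}·(+1)^0·(-1)^1 = -1.
v=47: a=47^1·(≡29), b=47^0·(≡1) mod 47; (29|47)=-1, (1|47)=+1; (−1)^{1·0·23}·(-1)^0·(+1)^1 = +1.
v=31: a=31^0·(≡3), b=31^1·(≡26) mod 31; (3|31)=-1, (26|31)=-1; (−1)^{0·1·15}·(-1)^1·(-1)^0 = -1.
v=29: a=29^0·(≡18), b=29^1·(≡8) mod 29; (18|29)=-1, (8|29)=-1; (−1)^{0·1·14}·(-1)^1·(-1)^0 = -1.
v=∞: -329 < 0 and 899 > 0  ⇒  (a,b)_∞ = +1.
v=13: a=13^0·(≡12), b=13^2·(≡5) mod 13; (12|13)=+1, (5|13)=-1; (−1)^{0·2·6}·(+1)^2·(-1)^0 = +1.
v=2: v_2(a)=0, v_2(b)=4; units ≡ 7, 3 (mod 8); ε·ε+αω+βω = 1·1+0·1+4·0 ≡ 1  ⇒  (a,b)_2 = -1.
v=11: a=11^2·(≡3), b=11^0·(≡8) mod 11; (3|11)=+1, (8|11)=-1; (−1)^{2·0·5}·(+1)^0·(-1)^2 = +1.
v=3: a=3^-4·(≡1), b=3^-2·(≡2) mod 3; (1|3)=+1, (2|3)=-1; (−1)^{-4·-2·1}·(+1)^-2·(-1)^-4 = +1.
Ram(-329, 899) = {2, 7, 29, 31}; no ℚ_2-point on the conic.

[2, 7, 29, 31]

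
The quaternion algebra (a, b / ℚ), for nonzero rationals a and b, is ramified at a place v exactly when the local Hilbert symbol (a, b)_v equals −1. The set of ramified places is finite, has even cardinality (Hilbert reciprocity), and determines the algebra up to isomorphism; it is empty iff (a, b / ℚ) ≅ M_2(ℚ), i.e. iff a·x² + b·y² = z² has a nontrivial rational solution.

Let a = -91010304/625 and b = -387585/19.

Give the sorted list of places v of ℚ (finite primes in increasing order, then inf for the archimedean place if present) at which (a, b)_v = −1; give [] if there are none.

[3, 11, 29, inf]

(a, b) ≡ (-4389, -90915) mod (ℚ^×)²; places V = {2, 3, 5, 7, 11, 19, 29, ∞}.
(a,b)_29: α=0, u≡3; β=1, v≡17 (mod 29); (3|29)=-1, (17|29)=-1; sign (−1)^0·-1^1·-1^0 = -1.
(a,b)_11: α=1, u≡7; β=1, v≡8 (mod 11); (7|11)=-1, (8|11)=-1; sign (−1)^1·-1^1·-1^1 = -1.
(a,b)_5: α=-4, u≡1; β=1, v≡2 (mod 5); (1|5)=+1, (2|5)=-1; sign (−1)^0·+1^1·-1^-4 = +1.
(a,b)_2: α=8, β=0; u≡3, v≡5 (mod 8); ε(u)ε(v)=1·0, αω(v)=8·1, βω(u)=0·1; sum ≡ 0  ⇒  +1.
(a,b)_7: α=1, u≡3; β=0, v≡1 (mod 7); (3|7)=-1, (1|7)=+1; sign (−1)^0·-1^0·+1^1 = +1.
(a,b)_∞: sgn(-4389)=−, sgn(-90915)=−, so -1.
(a,b)_3: α=5, u≡1; β=5, v≡1 (mod 3); (1|3)=+1, (1|3)=+1; sign (−1)^1·+1^5·+1^5 = -1.
(a,b)_19: α=1, u≡1; β=-1, v≡15 (mod 19); (1|19)=+1, (15|19)=-1; sign (−1)^1·+1^-1·-1^1 = +1.
|Ram(-4389, -90915)| = 4, even; anisotropic at {3, 11, 29, ∞}.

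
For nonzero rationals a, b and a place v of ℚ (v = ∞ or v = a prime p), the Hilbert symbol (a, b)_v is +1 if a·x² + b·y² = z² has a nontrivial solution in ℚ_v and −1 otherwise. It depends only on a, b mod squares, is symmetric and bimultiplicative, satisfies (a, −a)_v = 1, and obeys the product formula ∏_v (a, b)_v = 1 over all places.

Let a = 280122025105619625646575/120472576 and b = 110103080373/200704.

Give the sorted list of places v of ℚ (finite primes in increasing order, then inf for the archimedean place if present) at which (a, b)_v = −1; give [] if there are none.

[17, 19, 23, 43]

(a, b) ≡ (319447, 437) mod (ℚ^×)²; places V = {2, 3, 5, 7, 11, 13, 17, 19, 23, 37, 43, ∞}.
(a,b)_2: α=-10, β=-12; u≡7, v≡5 (mod 8); ε(u)ε(v)=1·0, αω(v)=-10·1, βω(u)=-12·0; sum ≡ 0  ⇒  +1.
(a,b)_37: α=2, u≡11; β=2, v≡1 (mod 37); (11|37)=+1, (1|37)=+1; sign (−1)^0·+1^2·+1^2 = +1.
(a,b)_7: α=-6, u≡2; β=-2, v≡6 (mod 7); (2|7)=+1, (6|7)=-1; sign (−1)^0·+1^-2·-1^-6 = +1.
(a,b)_∞: sgn(319447)=+, sgn(437)=+, so +1.
(a,b)_43: α=1, u≡2; β=0, v≡39 (mod 43); (2|43)=-1, (39|43)=-1; sign (−1)^0·-1^0·-1^1 = -1.
(a,b)_11: α=2, u≡6; β=2, v≡6 (mod 11); (6|11)=-1, (6|11)=-1; sign (−1)^0·-1^2·-1^2 = +1.
(a,b)_17: α=1, u≡5; β=0, v≡14 (mod 17); (5|17)=-1, (14|17)=-1; sign (−1)^0·-1^0·-1^1 = -1.
(a,b)_23: α=3, u≡11; β=1, v≡17 (mod 23); (11|23)=-1, (17|23)=-1; sign (−1)^1·-1^1·-1^3 = -1.
(a,b)_13: α=2, u≡8; β=2, v≡6 (mod 13); (8|13)=-1, (6|13)=-1; sign (−1)^0·-1^2·-1^2 = +1.
(a,b)_19: α=3, u≡11; β=1, v≡4 (mod 19); (11|19)=+1, (4|19)=+1; sign (−1)^1·+1^1·+1^3 = -1.
(a,b)_3: α=8, u≡1; β=2, v≡2 (mod 3); (1|3)=+1, (2|3)=-1; sign (−1)^0·+1^2·-1^8 = +1.
(a,b)_5: α=2, u≡3; β=0, v≡2 (mod 5); (3|5)=-1, (2|5)=-1; sign (−1)^0·-1^0·-1^2 = +1.
Ram(319447, 437) = {17, 19, 23, 43}; no ℚ_17-point on the conic.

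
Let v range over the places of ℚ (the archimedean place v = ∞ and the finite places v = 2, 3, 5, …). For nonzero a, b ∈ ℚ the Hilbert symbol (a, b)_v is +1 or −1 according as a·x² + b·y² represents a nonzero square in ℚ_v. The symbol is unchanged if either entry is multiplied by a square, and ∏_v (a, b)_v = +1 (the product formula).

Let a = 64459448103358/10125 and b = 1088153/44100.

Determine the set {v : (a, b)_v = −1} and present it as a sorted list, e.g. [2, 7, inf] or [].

[5, 7]

(a, b) ≡ (1190, 17) mod (ℚ^×)²; places V = {2, 3, 5, 7, 11, 17, 23, ∞}.
(a,b)_23: α=2, u≡17; β=2, v≡19 (mod 23); (17|23)=-1, (19|23)=-1; sign (−1)^0·-1^2·-1^2 = +1.
(a,b)_2: α=1, β=-2; u≡3, v≡1 (mod 8); ε(u)ε(v)=1·0, αω(v)=1·0, βω(u)=-2·1; sum ≡ 0  ⇒  +1.
(a,b)_∞: sgn(1190)=+, sgn(17)=+, so +1.
(a,b)_17: α=3, u≡2; β=1, v≡2 (mod 17); (2|17)=+1, (2|17)=+1; sign (−1)^0·+1^1·+1^3 = +1.
(a,b)_3: α=-4, u≡2; β=-2, v≡2 (mod 3); (2|3)=-1, (2|3)=-1; sign (−1)^0·-1^-2·-1^-4 = +1.
(a,b)_5: α=-3, u≡3; β=-2, v≡2 (mod 5); (3|5)=-1, (2|5)=-1; sign (−1)^0·-1^-2·-1^-3 = -1.
(a,b)_7: α=1, u≡2; β=-2, v≡6 (mod 7); (2|7)=+1, (6|7)=-1; sign (−1)^0·+1^-2·-1^1 = -1.
(a,b)_11: α=6, u≡2; β=2, v≡6 (mod 11); (2|11)=-1, (6|11)=-1; sign (−1)^0·-1^2·-1^6 = +1.
(1190, 17 / ℚ) ramifies at {5, 7}: a division algebra.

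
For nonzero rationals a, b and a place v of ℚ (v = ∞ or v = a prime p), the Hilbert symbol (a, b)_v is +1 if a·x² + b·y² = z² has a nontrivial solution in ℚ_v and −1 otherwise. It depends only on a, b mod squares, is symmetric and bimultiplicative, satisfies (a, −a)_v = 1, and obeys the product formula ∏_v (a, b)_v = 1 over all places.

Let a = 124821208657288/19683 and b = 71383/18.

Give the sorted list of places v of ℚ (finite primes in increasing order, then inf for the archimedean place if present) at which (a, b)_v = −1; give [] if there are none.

Mod squares: a ≡ 337076454, b ≡ 494. Check v ∈ {∞, 2, 3, 11, 13, 17, 19, 23, 29, 31}.
v=23: a=23^1·(≡3), b=23^0·(≡11) mod 23; (3|23)=+1, (11|23)=-1; (−1)^{1·0·11}·(+1)^0·(-1)^1 = -1.
v=31: a=31^3·(≡3), b=31^0·(≡27) mod 31; (3|31)=-1, (27|31)=-1; (−1)^{3·0·15}·(-1)^0·(-1)^3 = -1.
v=29: a=29^1·(≡26), b=29^0·(≡4) mod 29; (26|29)=-1, (4|29)=+1; (−1)^{1·0·14}·(-1)^0·(+1)^1 = +1.
v=∞: 337076454 > 0 and 494 > 0  ⇒  (a,b)_∞ = +1.
v=17: a=17^2·(≡3), b=17^2·(≡9) mod 17; (3|17)=-1, (9|17)=+1; (−1)^{2·2·8}·(-1)^2·(+1)^2 = +1.
v=3: a=3^-9·(≡1), b=3^-2·(≡2) mod 3; (1|3)=+1, (2|3)=-1; (−1)^{-9·-2·1}·(+1)^-2·(-1)^-9 = -1.
v=11: a=11^1·(≡3), b=11^0·(≡10) mod 11; (3|11)=+1, (10|11)=-1; (−1)^{1·0·5}·(+1)^0·(-1)^1 = -1.
v=19: a=19^1·(≡13), b=19^1·(≡5) mod 19; (13|19)=-1, (5|19)=+1; (−1)^{1·1·9}·(-1)^1·(+1)^1 = +1.
v=2: v_2(a)=3, v_2(b)=-1; units ≡ 3, 7 (mod 8); ε·ε+αω+βω = 1·1+3·0+-1·1 ≡ 0  ⇒  (a,b)_2 = +1.
v=13: a=13^1·(≡1), b=13^1·(≡1) mod 13; (1|13)=+1, (1|13)=+1; (−1)^{1·1·6}·(+1)^1·(+1)^1 = +1.
|Ram(337076454, 494)| = 4, even; anisotropic at {3, 11, 23, 31}.

[3, 11, 23, 31]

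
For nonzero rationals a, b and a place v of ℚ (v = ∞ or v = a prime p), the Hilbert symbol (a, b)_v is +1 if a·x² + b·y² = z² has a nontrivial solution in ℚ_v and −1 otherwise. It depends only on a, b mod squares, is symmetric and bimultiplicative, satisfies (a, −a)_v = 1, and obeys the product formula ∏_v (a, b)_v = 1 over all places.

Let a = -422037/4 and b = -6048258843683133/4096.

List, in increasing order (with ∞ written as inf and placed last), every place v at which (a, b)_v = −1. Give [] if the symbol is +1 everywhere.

(a, b) ≡ (-957, -77) mod (ℚ^×)²; places V = {2, 3, 7, 11, 29, ∞}.
(a,b)_11: α=1, u≡3; β=3, v≡1 (mod 11); (3|11)=+1, (1|11)=+1; sign (−1)^1·+1^3·+1^1 = -1.
(a,b)_3: α=3, u≡2; β=8, v≡1 (mod 3); (2|3)=-1, (1|3)=+1; sign (−1)^0·-1^8·+1^3 = +1.
(a,b)_29: α=1, u≡23; β=2, v≡3 (mod 29); (23|29)=+1, (3|29)=-1; sign (−1)^0·+1^2·-1^1 = -1.
(a,b)_2: α=-2, β=-12; u≡3, v≡3 (mod 8); ε(u)ε(v)=1·1, αω(v)=-2·1, βω(u)=-12·1; sum ≡ 1  ⇒  -1.
(a,b)_7: α=2, u≡1; β=7, v≡5 (mod 7); (1|7)=+1, (5|7)=-1; sign (−1)^0·+1^7·-1^2 = +1.
(a,b)_∞: sgn(-957)=−, sgn(-77)=−, so -1.
Ram(-957, -77) = {2, 11, 29, ∞}; no ℚ_2-point on the conic.

[2, 11, 29, inf]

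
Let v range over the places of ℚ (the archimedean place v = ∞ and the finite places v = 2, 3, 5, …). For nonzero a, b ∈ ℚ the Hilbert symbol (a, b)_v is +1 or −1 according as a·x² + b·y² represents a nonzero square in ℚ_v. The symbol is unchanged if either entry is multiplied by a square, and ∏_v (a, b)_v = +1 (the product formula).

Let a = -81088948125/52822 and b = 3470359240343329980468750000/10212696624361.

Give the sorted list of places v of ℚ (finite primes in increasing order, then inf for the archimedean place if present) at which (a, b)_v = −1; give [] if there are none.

Mod squares: a ≡ -10846, b ≡ 19. Check v ∈ {∞, 2, 3, 5, 7, 11, 17, 19, 29}.
v=7: a=7^-4·(≡4), b=7^-8·(≡3) mod 7; (4|7)=+1, (3|7)=-1; (−1)^{-4·-8·3}·(+1)^-8·(-1)^-4 = +1.
v=2: v_2(a)=-1, v_2(b)=4; units ≡ 1, 3 (mod 8); ε·ε+αω+βω = 0·1+-1·1+4·0 ≡ 1  ⇒  (a,b)_2 = -1.
v=3: a=3^6·(≡2), b=3^10·(≡1) mod 3; (2|3)=-1, (1|3)=+1; (−1)^{6·10·1}·(-1)^10·(+1)^6 = +1.
v=17: a=17^1·(≡8), b=17^2·(≡15) mod 17; (8|17)=+1, (15|17)=+1; (−1)^{1·2·8}·(+1)^2·(+1)^1 = +1.
v=29: a=29^1·(≡14), b=29^2·(≡12) mod 29; (14|29)=-1, (12|29)=-1; (−1)^{1·2·14}·(-1)^2·(-1)^1 = -1.
v=11: a=11^-1·(≡4), b=11^-6·(≡2) mod 11; (4|11)=+1, (2|11)=-1; (−1)^{-1·-6·5}·(+1)^-6·(-1)^-1 = -1.
v=5: a=5^4·(≡4), b=5^14·(≡4) mod 5; (4|5)=+1, (4|5)=+1; (−1)^{4·14·2}·(+1)^14·(+1)^4 = +1.
v=∞: -10846 < 0 and 19 > 0  ⇒  (a,b)_∞ = +1.
v=19: a=19^2·(≡12), b=19^5·(≡16) mod 19; (12|19)=-1, (16|19)=+1; (−1)^{2·5·9}·(-1)^5·(+1)^2 = -1.
|Ram(-10846, 19)| = 4, even; anisotropic at {2, 11, 19, 29}.

[2, 11, 19, 29]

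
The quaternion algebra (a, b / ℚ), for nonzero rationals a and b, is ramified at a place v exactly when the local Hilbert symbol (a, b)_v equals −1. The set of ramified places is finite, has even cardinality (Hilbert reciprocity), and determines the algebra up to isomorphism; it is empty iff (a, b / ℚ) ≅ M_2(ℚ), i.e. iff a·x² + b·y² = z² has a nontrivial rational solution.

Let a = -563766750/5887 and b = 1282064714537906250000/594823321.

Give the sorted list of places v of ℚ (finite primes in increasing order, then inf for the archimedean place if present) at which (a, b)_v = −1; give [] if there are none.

Mod squares: a ≡ -210, b ≡ 1785. Check v ∈ {∞, 2, 3, 5, 7, 17, 23, 29}.
v=∞: -210 < 0 and 1785 > 0  ⇒  (a,b)_∞ = +1.
v=23: a=23^0·(≡19), b=23^2·(≡10) mod 23; (19|23)=-1, (10|23)=-1; (−1)^{0·2·11}·(-1)^2·(-1)^0 = +1.
v=2: v_2(a)=1, v_2(b)=4; units ≡ 7, 1 (mod 8); ε·ε+αω+βω = 1·0+1·0+4·0 ≡ 0  ⇒  (a,b)_2 = +1.
v=5: a=5^3·(≡3), b=5^9·(≡3) mod 5; (3|5)=-1, (3|5)=-1; (−1)^{3·9·2}·(-1)^9·(-1)^3 = +1.
v=7: a=7^-1·(≡6), b=7^1·(≡3) mod 7; (6|7)=-1, (3|7)=-1; (−1)^{-1·1·3}·(-1)^1·(-1)^-1 = -1.
v=29: a=29^-2·(≡1), b=29^-6·(≡20) mod 29; (1|29)=+1, (20|29)=+1; (−1)^{-2·-6·14}·(+1)^-6·(+1)^-2 = +1.
v=3: a=3^3·(≡2), b=3^3·(≡1) mod 3; (2|3)=-1, (1|3)=+1; (−1)^{3·3·1}·(-1)^3·(+1)^3 = +1.
v=17: a=17^4·(≡10), b=17^7·(≡10) mod 17; (10|17)=-1, (10|17)=-1; (−1)^{4·7·8}·(-1)^7·(-1)^4 = -1.
Ram(-210, 1785) = {7, 17}; no ℚ_7-point on the conic.

[7, 17]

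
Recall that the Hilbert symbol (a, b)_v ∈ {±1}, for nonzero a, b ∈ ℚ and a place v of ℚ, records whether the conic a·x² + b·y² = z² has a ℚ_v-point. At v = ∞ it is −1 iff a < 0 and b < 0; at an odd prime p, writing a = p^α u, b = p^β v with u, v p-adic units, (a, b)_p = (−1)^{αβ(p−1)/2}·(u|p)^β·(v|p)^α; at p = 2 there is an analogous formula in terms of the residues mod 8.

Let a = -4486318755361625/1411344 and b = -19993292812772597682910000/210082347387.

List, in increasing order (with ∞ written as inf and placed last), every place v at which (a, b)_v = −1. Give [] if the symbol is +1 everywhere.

Mod squares: a ≡ -65, b ≡ -273. Check v ∈ {∞, 2, 3, 5, 7, 11, 13, 19, 31}.
v=7: a=7^2·(≡3), b=7^5·(≡3) mod 7; (3|7)=-1, (3|7)=-1; (−1)^{2·5·3}·(-1)^5·(-1)^2 = -1.
v=19: a=19^2·(≡4), b=19^2·(≡12) mod 19; (4|19)=+1, (12|19)=-1; (−1)^{2·2·9}·(+1)^2·(-1)^2 = +1.
v=2: v_2(a)=-4, v_2(b)=4; units ≡ 7, 7 (mod 8); ε·ε+αω+βω = 1·1+-4·0+4·0 ≡ 1  ⇒  (a,b)_2 = -1.
v=31: a=31^4·(≡2), b=31^6·(≡22) mod 31; (2|31)=+1, (22|31)=-1; (−1)^{4·6·15}·(+1)^6·(-1)^4 = +1.
v=13: a=13^3·(≡7), b=13^5·(≡6) mod 13; (7|13)=-1, (6|13)=-1; (−1)^{3·5·6}·(-1)^5·(-1)^3 = +1.
v=5: a=5^3·(≡3), b=5^4·(≡2) mod 5; (3|5)=-1, (2|5)=-1; (−1)^{3·4·2}·(-1)^4·(-1)^3 = -1.
v=11: a=11^-2·(≡4), b=11^-4·(≡7) mod 11; (4|11)=+1, (7|11)=-1; (−1)^{-2·-4·5}·(+1)^-4·(-1)^-2 = +1.
v=3: a=3^-6·(≡1), b=3^-15·(≡2) mod 3; (1|3)=+1, (2|3)=-1; (−1)^{-6·-15·1}·(+1)^-15·(-1)^-6 = +1.
v=∞: -65 < 0 and -273 < 0  ⇒  (a,b)_∞ = -1.
|Ram(-65, -273)| = 4, even; anisotropic at {2, 5, 7, ∞}.

[2, 5, 7, inf]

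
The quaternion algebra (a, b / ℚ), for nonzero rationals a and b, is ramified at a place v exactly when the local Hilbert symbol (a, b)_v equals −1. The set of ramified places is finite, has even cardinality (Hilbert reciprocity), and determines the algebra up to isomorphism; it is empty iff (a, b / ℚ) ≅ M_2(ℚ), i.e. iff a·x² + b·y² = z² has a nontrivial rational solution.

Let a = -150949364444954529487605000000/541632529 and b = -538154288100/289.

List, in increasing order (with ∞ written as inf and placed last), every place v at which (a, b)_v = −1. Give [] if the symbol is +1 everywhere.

[2, inf]

(a, b) ≡ (-5, -1) mod (ℚ^×)²; places V = {2, 3, 5, 11, 13, 17, 19, 37, ∞}.
(a,b)_5: α=7, u≡4; β=2, v≡4 (mod 5); (4|5)=+1, (4|5)=+1; sign (−1)^0·+1^2·+1^7 = +1.
(a,b)_∞: sgn(-5)=−, sgn(-1)=−, so -1.
(a,b)_13: α=2, u≡11; β=2, v≡10 (mod 13); (11|13)=-1, (10|13)=+1; sign (−1)^0·-1^2·+1^2 = +1.
(a,b)_3: α=22, u≡1; β=6, v≡2 (mod 3); (1|3)=+1, (2|3)=-1; sign (−1)^0·+1^6·-1^22 = +1.
(a,b)_11: α=2, u≡6; β=2, v≡8 (mod 11); (6|11)=-1, (8|11)=-1; sign (−1)^0·-1^2·-1^2 = +1.
(a,b)_2: α=6, β=2; u≡3, v≡7 (mod 8); ε(u)ε(v)=1·1, αω(v)=6·0, βω(u)=2·1; sum ≡ 1  ⇒  -1.
(a,b)_19: α=6, u≡3; β=2, v≡18 (mod 19); (3|19)=-1, (18|19)=-1; sign (−1)^0·-1^2·-1^6 = +1.
(a,b)_37: α=-4, u≡6; β=0, v≡1 (mod 37); (6|37)=-1, (1|37)=+1; sign (−1)^0·-1^0·+1^-4 = +1.
(a,b)_17: α=-2, u≡7; β=-2, v≡15 (mod 17); (7|17)=-1, (15|17)=+1; sign (−1)^0·-1^-2·+1^-2 = +1.
(-5, -1 / ℚ) ramifies at {2, ∞}: a division algebra.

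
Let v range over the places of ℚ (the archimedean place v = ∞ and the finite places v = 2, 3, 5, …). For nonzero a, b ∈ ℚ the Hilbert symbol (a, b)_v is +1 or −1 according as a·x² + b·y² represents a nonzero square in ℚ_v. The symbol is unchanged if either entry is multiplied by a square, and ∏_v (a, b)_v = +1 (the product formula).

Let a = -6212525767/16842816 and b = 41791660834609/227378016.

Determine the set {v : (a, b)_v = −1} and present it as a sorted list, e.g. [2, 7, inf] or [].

(a, b) ≡ (-7, 6) mod (ℚ^×)²; places V = {2, 3, 7, 19, 31, ∞}.
(a,b)_2: α=-6, β=-5; u≡1, v≡3 (mod 8); ε(u)ε(v)=0·1, αω(v)=-6·1, βω(u)=-5·0; sum ≡ 0  ⇒  +1.
(a,b)_31: α=6, u≡26; β=8, v≡29 (mod 31); (26|31)=-1, (29|31)=-1; sign (−1)^0·-1^8·-1^6 = +1.
(a,b)_3: α=-6, u≡2; β=-9, v≡2 (mod 3); (2|3)=-1, (2|3)=-1; sign (−1)^0·-1^-9·-1^-6 = -1.
(a,b)_19: α=-2, u≡8; β=-2, v≡17 (mod 19); (8|19)=-1, (17|19)=+1; sign (−1)^0·-1^-2·+1^-2 = +1.
(a,b)_∞: sgn(-7)=−, sgn(6)=+, so +1.
(a,b)_7: α=1, u≡5; β=2, v≡6 (mod 7); (5|7)=-1, (6|7)=-1; sign (−1)^0·-1^2·-1^1 = -1.
Ram(-7, 6) = {3, 7}; no ℚ_3-point on the conic.

[3, 7]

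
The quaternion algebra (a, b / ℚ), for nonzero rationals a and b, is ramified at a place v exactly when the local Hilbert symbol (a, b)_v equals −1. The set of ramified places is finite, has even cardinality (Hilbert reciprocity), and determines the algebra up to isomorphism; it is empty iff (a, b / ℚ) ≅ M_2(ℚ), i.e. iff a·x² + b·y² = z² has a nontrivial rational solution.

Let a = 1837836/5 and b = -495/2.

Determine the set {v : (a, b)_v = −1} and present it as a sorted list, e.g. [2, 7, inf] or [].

[5, 13]

Mod squares: a ≡ 255255, b ≡ -110. Check v ∈ {∞, 2, 3, 5, 7, 11, 13, 17}.
v=11: a=11^1·(≡6), b=11^1·(≡5) mod 11; (6|11)=-1, (5|11)=+1; (−1)^{1·1·5}·(-1)^1·(+1)^1 = +1.
v=3: a=3^3·(≡2), b=3^2·(≡1) mod 3; (2|3)=-1, (1|3)=+1; (−1)^{3·2·1}·(-1)^2·(+1)^3 = +1.
v=13: a=13^1·(≡2), b=13^0·(≡6) mod 13; (2|13)=-1, (6|13)=-1; (−1)^{1·0·6}·(-1)^0·(-1)^1 = -1.
v=2: v_2(a)=2, v_2(b)=-1; units ≡ 7, 1 (mod 8); ε·ε+αω+βω = 1·0+2·0+-1·0 ≡ 0  ⇒  (a,b)_2 = +1.
v=7: a=7^1·(≡4), b=7^0·(≡1) mod 7; (4|7)=+1, (1|7)=+1; (−1)^{1·0·3}·(+1)^0·(+1)^1 = +1.
v=17: a=17^1·(≡1), b=17^0·(≡16) mod 17; (1|17)=+1, (16|17)=+1; (−1)^{1·0·8}·(+1)^0·(+1)^1 = +1.
v=∞: 255255 > 0 and -110 < 0  ⇒  (a,b)_∞ = +1.
v=5: a=5^-1·(≡1), b=5^1·(≡3) mod 5; (1|5)=+1, (3|5)=-1; (−1)^{-1·1·2}·(+1)^1·(-1)^-1 = -1.
|Ram(255255, -110)| = 2, even; anisotropic at {5, 13}.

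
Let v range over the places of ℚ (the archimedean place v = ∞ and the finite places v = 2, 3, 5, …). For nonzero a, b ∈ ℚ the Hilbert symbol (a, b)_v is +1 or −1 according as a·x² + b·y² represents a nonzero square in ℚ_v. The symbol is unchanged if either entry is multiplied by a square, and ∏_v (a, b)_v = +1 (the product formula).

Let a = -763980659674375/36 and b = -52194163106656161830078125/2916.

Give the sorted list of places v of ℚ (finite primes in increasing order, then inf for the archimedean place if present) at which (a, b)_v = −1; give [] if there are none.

(a, b) ≡ (-391, -279565) mod (ℚ^×)²; places V = {2, 3, 5, 11, 13, 17, 23, ∞}.
(a,b)_5: α=4, u≡1; β=9, v≡3 (mod 5); (1|5)=+1, (3|5)=-1; sign (−1)^0·+1^9·-1^4 = +1.
(a,b)_∞: sgn(-391)=−, sgn(-279565)=−, so -1.
(a,b)_13: α=2, u≡10; β=3, v≡10 (mod 13); (10|13)=+1, (10|13)=+1; sign (−1)^0·+1^3·+1^2 = +1.
(a,b)_17: α=3, u≡3; β=5, v≡6 (mod 17); (3|17)=-1, (6|17)=-1; sign (−1)^0·-1^5·-1^3 = +1.
(a,b)_11: α=2, u≡4; β=3, v≡6 (mod 11); (4|11)=+1, (6|11)=-1; sign (−1)^0·+1^3·-1^2 = +1.
(a,b)_2: α=-2, β=-2; u≡1, v≡3 (mod 8); ε(u)ε(v)=0·1, αω(v)=-2·1, βω(u)=-2·0; sum ≡ 0  ⇒  +1.
(a,b)_23: α=3, u≡2; β=5, v≡2 (mod 23); (2|23)=+1, (2|23)=+1; sign (−1)^1·+1^5·+1^3 = -1.
(a,b)_3: α=-2, u≡2; β=-6, v≡2 (mod 3); (2|3)=-1, (2|3)=-1; sign (−1)^0·-1^-6·-1^-2 = +1.
(-391, -279565 / ℚ) ramifies at {23, ∞}: a division algebra.

[23, inf]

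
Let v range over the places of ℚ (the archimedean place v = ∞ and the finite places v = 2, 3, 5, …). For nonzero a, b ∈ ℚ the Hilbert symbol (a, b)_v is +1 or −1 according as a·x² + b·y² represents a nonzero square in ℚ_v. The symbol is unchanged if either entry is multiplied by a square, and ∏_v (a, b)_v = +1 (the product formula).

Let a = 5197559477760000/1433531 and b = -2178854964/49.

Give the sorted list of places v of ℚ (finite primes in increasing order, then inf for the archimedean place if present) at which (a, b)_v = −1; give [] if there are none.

[11, 13]

Mod squares: a ≡ 164021, b ≡ -6724861. Check v ∈ {∞, 2, 3, 5, 7, 11, 13, 19, 31, 37, 41}.
v=37: a=37^1·(≡3), b=37^1·(≡16) mod 37; (3|37)=+1, (16|37)=+1; (−1)^{1·1·18}·(+1)^1·(+1)^1 = +1.
v=2: v_2(a)=12, v_2(b)=2; units ≡ 5, 3 (mod 8); ε·ε+αω+βω = 0·1+12·1+2·1 ≡ 0  ⇒  (a,b)_2 = +1.
v=11: a=11^-1·(≡8), b=11^1·(≡7) mod 11; (8|11)=-1, (7|11)=-1; (−1)^{-1·1·5}·(-1)^1·(-1)^-1 = -1.
v=∞: 164021 > 0 and -6724861 < 0  ⇒  (a,b)_∞ = +1.
v=5: a=5^4·(≡1), b=5^0·(≡4) mod 5; (1|5)=+1, (4|5)=+1; (−1)^{4·0·2}·(+1)^0·(+1)^4 = +1.
v=41: a=41^2·(≡37), b=41^1·(≡31) mod 41; (37|41)=+1, (31|41)=+1; (−1)^{2·1·20}·(+1)^1·(+1)^2 = +1.
v=19: a=19^-4·(≡18), b=19^0·(≡12) mod 19; (18|19)=-1, (12|19)=-1; (−1)^{-4·0·9}·(-1)^0·(-1)^-4 = +1.
v=13: a=13^1·(≡11), b=13^1·(≡4) mod 13; (11|13)=-1, (4|13)=+1; (−1)^{1·1·6}·(-1)^1·(+1)^1 = -1.
v=31: a=31^1·(≡17), b=31^1·(≡2) mod 31; (17|31)=-1, (2|31)=+1; (−1)^{1·1·15}·(-1)^1·(+1)^1 = +1.
v=3: a=3^4·(≡2), b=3^4·(≡2) mod 3; (2|3)=-1, (2|3)=-1; (−1)^{4·4·1}·(-1)^4·(-1)^4 = +1.
v=7: a=7^0·(≡1), b=7^-2·(≡1) mod 7; (1|7)=+1, (1|7)=+1; (−1)^{0·-2·3}·(+1)^-2·(+1)^0 = +1.
(164021, -6724861 / ℚ) ramifies at {11, 13}: a division algebra.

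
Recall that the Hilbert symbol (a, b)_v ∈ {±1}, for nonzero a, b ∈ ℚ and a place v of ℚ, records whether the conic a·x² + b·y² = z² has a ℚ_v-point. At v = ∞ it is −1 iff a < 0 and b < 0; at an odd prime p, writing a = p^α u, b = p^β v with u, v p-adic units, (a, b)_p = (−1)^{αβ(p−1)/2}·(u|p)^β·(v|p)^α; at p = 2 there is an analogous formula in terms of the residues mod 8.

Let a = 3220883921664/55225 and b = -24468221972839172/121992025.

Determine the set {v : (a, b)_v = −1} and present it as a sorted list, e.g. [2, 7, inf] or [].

[2, 29, 31, 43]

Mod squares: a ≡ 899, b ≡ -38657. Check v ∈ {∞, 2, 3, 5, 11, 29, 31, 43, 47}.
v=2: v_2(a)=8, v_2(b)=2; units ≡ 3, 7 (mod 8); ε·ε+αω+βω = 1·1+8·0+2·1 ≡ 1  ⇒  (a,b)_2 = -1.
v=47: a=47^-2·(≡9), b=47^-4·(≡18) mod 47; (9|47)=+1, (18|47)=+1; (−1)^{-2·-4·23}·(+1)^-4·(+1)^-2 = +1.
v=3: a=3^2·(≡2), b=3^0·(≡1) mod 3; (2|3)=-1, (1|3)=+1; (−1)^{2·0·1}·(-1)^0·(+1)^2 = +1.
v=∞: 899 > 0 and -38657 < 0  ⇒  (a,b)_∞ = +1.
v=43: a=43^2·(≡37), b=43^3·(≡16) mod 43; (37|43)=-1, (16|43)=+1; (−1)^{2·3·21}·(-1)^3·(+1)^2 = -1.
v=5: a=5^-2·(≡1), b=5^-2·(≡3) mod 5; (1|5)=+1, (3|5)=-1; (−1)^{-2·-2·2}·(+1)^-2·(-1)^-2 = +1.
v=11: a=11^0·(≡7), b=11^2·(≡8) mod 11; (7|11)=-1, (8|11)=-1; (−1)^{0·2·5}·(-1)^2·(-1)^0 = +1.
v=31: a=31^1·(≡23), b=31^1·(≡23) mod 31; (23|31)=-1, (23|31)=-1; (−1)^{1·1·15}·(-1)^1·(-1)^1 = -1.
v=29: a=29^3·(≡12), b=29^5·(≡13) mod 29; (12|29)=-1, (13|29)=+1; (−1)^{3·5·14}·(-1)^5·(+1)^3 = -1.
(899, -38657 / ℚ) ramifies at {2, 29, 31, 43}: a division algebra.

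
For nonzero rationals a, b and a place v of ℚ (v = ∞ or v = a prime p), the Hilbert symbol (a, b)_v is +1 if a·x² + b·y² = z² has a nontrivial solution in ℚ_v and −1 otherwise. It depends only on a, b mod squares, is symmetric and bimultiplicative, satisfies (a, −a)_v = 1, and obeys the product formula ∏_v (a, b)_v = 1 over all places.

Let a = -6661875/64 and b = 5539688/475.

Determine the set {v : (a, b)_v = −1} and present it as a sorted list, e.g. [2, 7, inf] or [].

Mod squares: a ≡ -10659, b ≡ 49742. Check v ∈ {∞, 2, 3, 5, 7, 11, 17, 19, 23}.
v=2: v_2(a)=-6, v_2(b)=3; units ≡ 5, 7 (mod 8); ε·ε+αω+βω = 0·1+-6·0+3·1 ≡ 1  ⇒  (a,b)_2 = -1.
v=7: a=7^0·(≡4), b=7^1·(≡1) mod 7; (4|7)=+1, (1|7)=+1; (−1)^{0·1·3}·(+1)^1·(+1)^0 = +1.
v=11: a=11^1·(≡10), b=11^1·(≡3) mod 11; (10|11)=-1, (3|11)=+1; (−1)^{1·1·5}·(-1)^1·(+1)^1 = +1.
v=19: a=19^1·(≡11), b=19^-1·(≡8) mod 19; (11|19)=+1, (8|19)=-1; (−1)^{1·-1·9}·(+1)^-1·(-1)^1 = +1.
v=5: a=5^4·(≡4), b=5^-2·(≡2) mod 5; (4|5)=+1, (2|5)=-1; (−1)^{4·-2·2}·(+1)^-2·(-1)^4 = +1.
v=3: a=3^1·(≡2), b=3^0·(≡2) mod 3; (2|3)=-1, (2|3)=-1; (−1)^{1·0·1}·(-1)^0·(-1)^1 = -1.
v=17: a=17^1·(≡2), b=17^1·(≡9) mod 17; (2|17)=+1, (9|17)=+1; (−1)^{1·1·8}·(+1)^1·(+1)^1 = +1.
v=∞: -10659 < 0 and 49742 > 0  ⇒  (a,b)_∞ = +1.
v=23: a=23^0·(≡8), b=23^2·(≡2) mod 23; (8|23)=+1, (2|23)=+1; (−1)^{0·2·11}·(+1)^2·(+1)^0 = +1.
Ram(-10659, 49742) = {2, 3}; no ℚ_2-point on the conic.

[2, 3]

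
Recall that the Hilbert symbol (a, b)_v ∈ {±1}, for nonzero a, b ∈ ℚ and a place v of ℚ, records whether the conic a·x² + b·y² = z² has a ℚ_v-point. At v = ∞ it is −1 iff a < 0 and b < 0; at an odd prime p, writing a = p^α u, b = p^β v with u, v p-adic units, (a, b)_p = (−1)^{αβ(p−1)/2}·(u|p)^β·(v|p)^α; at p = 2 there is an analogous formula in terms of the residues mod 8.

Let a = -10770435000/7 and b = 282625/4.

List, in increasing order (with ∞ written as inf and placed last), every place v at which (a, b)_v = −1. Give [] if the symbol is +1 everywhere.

Mod squares: a ≡ -9282, b ≡ 11305. Check v ∈ {∞, 2, 3, 5, 7, 13, 17, 19}.
v=13: a=13^1·(≡10), b=13^0·(≡11) mod 13; (10|13)=+1, (11|13)=-1; (−1)^{1·0·6}·(+1)^0·(-1)^1 = -1.
v=3: a=3^3·(≡2), b=3^0·(≡1) mod 3; (2|3)=-1, (1|3)=+1; (−1)^{3·0·1}·(-1)^0·(+1)^3 = +1.
v=2: v_2(a)=3, v_2(b)=-2; units ≡ 7, 1 (mod 8); ε·ε+αω+βω = 1·0+3·0+-2·0 ≡ 0  ⇒  (a,b)_2 = +1.
v=7: a=7^-1·(≡4), b=7^1·(≡5) mod 7; (4|7)=+1, (5|7)=-1; (−1)^{-1·1·3}·(+1)^1·(-1)^-1 = +1.
v=17: a=17^1·(≡2), b=17^1·(≡4) mod 17; (2|17)=+1, (4|17)=+1; (−1)^{1·1·8}·(+1)^1·(+1)^1 = +1.
v=∞: -9282 < 0 and 11305 > 0  ⇒  (a,b)_∞ = +1.
v=5: a=5^4·(≡2), b=5^3·(≡4) mod 5; (2|5)=-1, (4|5)=+1; (−1)^{4·3·2}·(-1)^3·(+1)^4 = -1.
v=19: a=19^2·(≡5), b=19^1·(≡9) mod 19; (5|19)=+1, (9|19)=+1; (−1)^{2·1·9}·(+1)^1·(+1)^2 = +1.
|Ram(-9282, 11305)| = 2, even; anisotropic at {5, 13}.

[5, 13]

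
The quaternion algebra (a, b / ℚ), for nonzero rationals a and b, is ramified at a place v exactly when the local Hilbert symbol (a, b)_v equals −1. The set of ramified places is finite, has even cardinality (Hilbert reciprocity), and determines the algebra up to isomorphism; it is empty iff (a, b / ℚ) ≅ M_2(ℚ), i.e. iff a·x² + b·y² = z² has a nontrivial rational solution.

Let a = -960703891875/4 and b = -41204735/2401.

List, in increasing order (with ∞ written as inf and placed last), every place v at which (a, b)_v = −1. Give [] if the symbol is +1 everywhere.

(a, b) ≡ (-403, -2015) mod (ℚ^×)²; places V = {2, 3, 5, 7, 11, 13, 31, ∞}.
(a,b)_31: α=3, u≡7; β=1, v≡9 (mod 31); (7|31)=+1, (9|31)=+1; sign (−1)^1·+1^1·+1^3 = -1.
(a,b)_7: α=2, u≡5; β=-4, v≡2 (mod 7); (5|7)=-1, (2|7)=+1; sign (−1)^0·-1^-4·+1^2 = +1.
(a,b)_5: α=4, u≡2; β=1, v≡3 (mod 5); (2|5)=-1, (3|5)=-1; sign (−1)^0·-1^1·-1^4 = -1.
(a,b)_∞: sgn(-403)=−, sgn(-2015)=−, so -1.
(a,b)_2: α=-2, β=0; u≡5, v≡1 (mod 8); ε(u)ε(v)=0·0, αω(v)=-2·0, βω(u)=0·1; sum ≡ 0  ⇒  +1.
(a,b)_3: α=4, u≡2; β=0, v≡1 (mod 3); (2|3)=-1, (1|3)=+1; sign (−1)^0·-1^0·+1^4 = +1.
(a,b)_11: α=0, u≡5; β=2, v≡1 (mod 11); (5|11)=+1, (1|11)=+1; sign (−1)^0·+1^2·+1^0 = +1.
(a,b)_13: α=1, u≡5; β=3, v≡12 (mod 13); (5|13)=-1, (12|13)=+1; sign (−1)^0·-1^3·+1^1 = -1.
Ram(-403, -2015) = {5, 13, 31, ∞}; no ℚ_5-point on the conic.

[5, 13, 31, inf]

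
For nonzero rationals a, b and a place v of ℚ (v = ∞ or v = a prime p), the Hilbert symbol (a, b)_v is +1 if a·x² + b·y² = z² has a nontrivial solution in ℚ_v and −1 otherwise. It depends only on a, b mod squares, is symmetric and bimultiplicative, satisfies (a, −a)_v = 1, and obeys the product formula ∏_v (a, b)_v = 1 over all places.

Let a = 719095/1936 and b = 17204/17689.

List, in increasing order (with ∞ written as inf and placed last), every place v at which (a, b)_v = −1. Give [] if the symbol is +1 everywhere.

Mod squares: a ≡ 4255, b ≡ 4301. Check v ∈ {∞, 2, 5, 7, 11, 13, 17, 19, 23, 37}.
v=∞: 4255 > 0 and 4301 > 0  ⇒  (a,b)_∞ = +1.
v=5: a=5^1·(≡4), b=5^0·(≡1) mod 5; (4|5)=+1, (1|5)=+1; (−1)^{1·0·2}·(+1)^0·(+1)^1 = +1.
v=2: v_2(a)=-4, v_2(b)=2; units ≡ 7, 5 (mod 8); ε·ε+αω+βω = 1·0+-4·1+2·0 ≡ 0  ⇒  (a,b)_2 = +1.
v=19: a=19^0·(≡18), b=19^-2·(≡6) mod 19; (18|19)=-1, (6|19)=+1; (−1)^{0·-2·9}·(-1)^-2·(+1)^0 = +1.
v=23: a=23^1·(≡2), b=23^1·(≡6) mod 23; (2|23)=+1, (6|23)=+1; (−1)^{1·1·11}·(+1)^1·(+1)^1 = -1.
v=7: a=7^0·(≡5), b=7^-2·(≡3) mod 7; (5|7)=-1, (3|7)=-1; (−1)^{0·-2·3}·(-1)^-2·(-1)^0 = +1.
v=37: a=37^1·(≡7), b=37^0·(≡12) mod 37; (7|37)=+1, (12|37)=+1; (−1)^{1·0·18}·(+1)^0·(+1)^1 = +1.
v=13: a=13^2·(≡9), b=13^0·(≡2) mod 13; (9|13)=+1, (2|13)=-1; (−1)^{2·0·6}·(+1)^0·(-1)^2 = +1.
v=11: a=11^-2·(≡5), b=11^1·(≡2) mod 11; (5|11)=+1, (2|11)=-1; (−1)^{-2·1·5}·(+1)^1·(-1)^-2 = +1.
v=17: a=17^0·(≡11), b=17^1·(≡1) mod 17; (11|17)=-1, (1|17)=+1; (−1)^{0·1·8}·(-1)^1·(+1)^0 = -1.
(4255, 4301 / ℚ) ramifies at {17, 23}: a division algebra.

[17, 23]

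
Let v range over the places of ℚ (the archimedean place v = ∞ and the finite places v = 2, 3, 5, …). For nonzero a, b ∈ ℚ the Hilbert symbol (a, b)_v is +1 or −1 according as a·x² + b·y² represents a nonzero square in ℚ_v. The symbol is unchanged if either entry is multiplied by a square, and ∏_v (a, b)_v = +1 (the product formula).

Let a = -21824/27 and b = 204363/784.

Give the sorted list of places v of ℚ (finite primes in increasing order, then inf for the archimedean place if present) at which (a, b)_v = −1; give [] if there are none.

[3, 31]

(a, b) ≡ (-1023, 3) mod (ℚ^×)²; places V = {2, 3, 7, 11, 29, 31, ∞}.
(a,b)_29: α=0, u≡8; β=2, v≡11 (mod 29); (8|29)=-1, (11|29)=-1; sign (−1)^0·-1^2·-1^0 = +1.
(a,b)_7: α=0, u≡5; β=-2, v≡6 (mod 7); (5|7)=-1, (6|7)=-1; sign (−1)^0·-1^-2·-1^0 = +1.
(a,b)_11: α=1, u≡8; β=0, v≡9 (mod 11); (8|11)=-1, (9|11)=+1; sign (−1)^0·-1^0·+1^1 = +1.
(a,b)_31: α=1, u≡21; β=0, v≡15 (mod 31); (21|31)=-1, (15|31)=-1; sign (−1)^0·-1^0·-1^1 = -1.
(a,b)_2: α=6, β=-4; u≡1, v≡3 (mod 8); ε(u)ε(v)=0·1, αω(v)=6·1, βω(u)=-4·0; sum ≡ 0  ⇒  +1.
(a,b)_3: α=-3, u≡1; β=5, v≡1 (mod 3); (1|3)=+1, (1|3)=+1; sign (−1)^1·+1^5·+1^-3 = -1.
(a,b)_∞: sgn(-1023)=−, sgn(3)=+, so +1.
(-1023, 3 / ℚ) ramifies at {3, 31}: a division algebra.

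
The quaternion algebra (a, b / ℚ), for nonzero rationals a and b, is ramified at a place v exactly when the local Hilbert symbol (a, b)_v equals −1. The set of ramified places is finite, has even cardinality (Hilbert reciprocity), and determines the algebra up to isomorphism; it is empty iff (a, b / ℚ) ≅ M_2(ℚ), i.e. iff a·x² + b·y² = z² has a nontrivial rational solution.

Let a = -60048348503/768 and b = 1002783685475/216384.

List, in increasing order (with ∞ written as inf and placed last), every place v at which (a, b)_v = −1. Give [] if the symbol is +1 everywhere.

Mod squares: a ≡ -12304149, b ≡ 1118559. Check v ∈ {∞, 2, 3, 5, 7, 11, 13, 23, 29, 43}.
v=29: a=29^1·(≡19), b=29^1·(≡25) mod 29; (19|29)=-1, (25|29)=+1; (−1)^{1·1·14}·(-1)^1·(+1)^1 = -1.
v=3: a=3^-1·(≡1), b=3^-1·(≡1) mod 3; (1|3)=+1, (1|3)=+1; (−1)^{-1·-1·1}·(+1)^-1·(+1)^-1 = -1.
v=43: a=43^1·(≡3), b=43^1·(≡23) mod 43; (3|43)=-1, (23|43)=+1; (−1)^{1·1·21}·(-1)^1·(+1)^1 = +1.
v=2: v_2(a)=-8, v_2(b)=-6; units ≡ 3, 7 (mod 8); ε·ε+αω+βω = 1·1+-8·0+-6·1 ≡ 1  ⇒  (a,b)_2 = -1.
v=11: a=11^5·(≡4), b=11^4·(≡10) mod 11; (4|11)=+1, (10|11)=-1; (−1)^{5·4·5}·(+1)^4·(-1)^5 = -1.
v=∞: -12304149 < 0 and 1118559 > 0  ⇒  (a,b)_∞ = +1.
v=7: a=7^0·(≡5), b=7^-2·(≡2) mod 7; (5|7)=-1, (2|7)=+1; (−1)^{0·-2·3}·(-1)^-2·(+1)^0 = +1.
v=5: a=5^0·(≡4), b=5^2·(≡1) mod 5; (4|5)=+1, (1|5)=+1; (−1)^{0·2·2}·(+1)^2·(+1)^0 = +1.
v=13: a=13^1·(≡5), b=13^3·(≡10) mod 13; (5|13)=-1, (10|13)=+1; (−1)^{1·3·6}·(-1)^3·(+1)^1 = -1.
v=23: a=23^1·(≡15), b=23^-1·(≡19) mod 23; (15|23)=-1, (19|23)=-1; (−1)^{1·-1·11}·(-1)^-1·(-1)^1 = -1.
(-12304149, 1118559 / ℚ) ramifies at {2, 3, 11, 13, 23, 29}: a division algebra.

[2, 3, 11, 13, 23, 29]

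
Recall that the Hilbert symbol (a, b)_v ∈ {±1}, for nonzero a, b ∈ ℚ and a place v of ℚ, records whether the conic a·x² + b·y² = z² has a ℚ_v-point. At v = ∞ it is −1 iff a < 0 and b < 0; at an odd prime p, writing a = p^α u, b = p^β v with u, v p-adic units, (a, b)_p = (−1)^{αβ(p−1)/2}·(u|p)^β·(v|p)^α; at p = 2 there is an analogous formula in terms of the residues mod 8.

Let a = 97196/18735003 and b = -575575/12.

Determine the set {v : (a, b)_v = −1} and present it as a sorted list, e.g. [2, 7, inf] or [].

Mod squares: a ≡ 33, b ≡ -69069. Check v ∈ {∞, 2, 3, 5, 7, 11, 13, 17, 23, 47}.
v=47: a=47^2·(≡11), b=47^0·(≡42) mod 47; (11|47)=-1, (42|47)=+1; (−1)^{2·0·23}·(-1)^0·(+1)^2 = +1.
v=23: a=23^0·(≡17), b=23^1·(≡21) mod 23; (17|23)=-1, (21|23)=-1; (−1)^{0·1·11}·(-1)^1·(-1)^0 = -1.
v=7: a=7^-4·(≡3), b=7^1·(≡5) mod 7; (3|7)=-1, (5|7)=-1; (−1)^{-4·1·3}·(-1)^1·(-1)^-4 = -1.
v=13: a=13^0·(≡8), b=13^1·(≡10) mod 13; (8|13)=-1, (10|13)=+1; (−1)^{0·1·6}·(-1)^1·(+1)^0 = -1.
v=∞: 33 > 0 and -69069 < 0  ⇒  (a,b)_∞ = +1.
v=2: v_2(a)=2, v_2(b)=-2; units ≡ 1, 3 (mod 8); ε·ε+αω+βω = 0·1+2·1+-2·0 ≡ 0  ⇒  (a,b)_2 = +1.
v=5: a=5^0·(≡2), b=5^2·(≡1) mod 5; (2|5)=-1, (1|5)=+1; (−1)^{0·2·2}·(-1)^2·(+1)^0 = +1.
v=3: a=3^-3·(≡2), b=3^-1·(≡2) mod 3; (2|3)=-1, (2|3)=-1; (−1)^{-3·-1·1}·(-1)^-1·(-1)^-3 = -1.
v=11: a=11^1·(≡3), b=11^1·(≡2) mod 11; (3|11)=+1, (2|11)=-1; (−1)^{1·1·5}·(+1)^1·(-1)^1 = +1.
v=17: a=17^-2·(≡4), b=17^0·(≡8) mod 17; (4|17)=+1, (8|17)=+1; (−1)^{-2·0·8}·(+1)^0·(+1)^-2 = +1.
Ram(33, -69069) = {3, 7, 13, 23}; no ℚ_3-point on the conic.

[3, 7, 13, 23]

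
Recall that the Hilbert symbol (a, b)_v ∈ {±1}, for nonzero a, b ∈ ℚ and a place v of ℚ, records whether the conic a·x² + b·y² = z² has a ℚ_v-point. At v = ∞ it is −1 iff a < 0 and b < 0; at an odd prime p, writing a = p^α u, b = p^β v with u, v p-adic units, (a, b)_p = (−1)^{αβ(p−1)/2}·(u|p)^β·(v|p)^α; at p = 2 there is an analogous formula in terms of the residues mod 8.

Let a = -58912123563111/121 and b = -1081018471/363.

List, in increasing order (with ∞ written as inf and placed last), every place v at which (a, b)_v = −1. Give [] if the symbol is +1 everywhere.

(a, b) ≡ (-431319, -53157) mod (ℚ^×)²; places V = {2, 3, 7, 11, 13, 19, 23, 29, 31, 47, ∞}.
(a,b)_23: α=1, u≡11; β=0, v≡5 (mod 23); (11|23)=-1, (5|23)=-1; sign (−1)^0·-1^0·-1^1 = -1.
(a,b)_31: α=2, u≡30; β=0, v≡2 (mod 31); (30|31)=-1, (2|31)=+1; sign (−1)^0·-1^0·+1^2 = +1.
(a,b)_∞: sgn(-431319)=−, sgn(-53157)=−, so -1.
(a,b)_2: α=0, β=0; u≡1, v≡3 (mod 8); ε(u)ε(v)=0·1, αω(v)=0·1, βω(u)=0·0; sum ≡ 0  ⇒  +1.
(a,b)_3: α=1, u≡2; β=-1, v≡2 (mod 3); (2|3)=-1, (2|3)=-1; sign (−1)^1·-1^-1·-1^1 = -1.
(a,b)_29: α=2, u≡8; β=1, v≡28 (mod 29); (8|29)=-1, (28|29)=+1; sign (−1)^0·-1^1·+1^2 = -1.
(a,b)_13: α=2, u≡8; β=3, v≡6 (mod 13); (8|13)=-1, (6|13)=-1; sign (−1)^0·-1^3·-1^2 = -1.
(a,b)_19: α=1, u≡5; β=2, v≡11 (mod 19); (5|19)=+1, (11|19)=+1; sign (−1)^0·+1^2·+1^1 = +1.
(a,b)_11: α=-2, u≡6; β=-2, v≡2 (mod 11); (6|11)=-1, (2|11)=-1; sign (−1)^0·-1^-2·-1^-2 = +1.
(a,b)_7: α=1, u≡4; β=0, v≡1 (mod 7); (4|7)=+1, (1|7)=+1; sign (−1)^0·+1^0·+1^1 = +1.
(a,b)_47: α=1, u≡22; β=1, v≡40 (mod 47); (22|47)=-1, (40|47)=-1; sign (−1)^1·-1^1·-1^1 = -1.
(-431319, -53157 / ℚ) ramifies at {3, 13, 23, 29, 47, ∞}: a division algebra.

[3, 13, 23, 29, 47, inf]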